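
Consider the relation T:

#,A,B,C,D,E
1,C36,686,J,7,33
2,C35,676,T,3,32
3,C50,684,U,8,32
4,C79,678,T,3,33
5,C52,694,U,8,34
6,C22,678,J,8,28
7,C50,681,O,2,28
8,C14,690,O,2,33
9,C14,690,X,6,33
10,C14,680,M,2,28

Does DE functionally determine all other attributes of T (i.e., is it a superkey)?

Rows 7 and 10 have the same DE value (D=2, E=28) but are distinct tuples, so DE does not determine every attribute — not a superkey.

No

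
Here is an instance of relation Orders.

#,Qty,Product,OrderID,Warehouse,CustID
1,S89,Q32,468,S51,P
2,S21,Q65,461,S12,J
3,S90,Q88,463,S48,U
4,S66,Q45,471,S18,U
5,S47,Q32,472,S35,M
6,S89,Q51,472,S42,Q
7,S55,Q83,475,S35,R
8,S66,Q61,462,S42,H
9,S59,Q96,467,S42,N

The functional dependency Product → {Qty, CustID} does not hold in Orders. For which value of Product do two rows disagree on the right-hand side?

Q32

Product=Q32: rows 1, 5 → {Qty,CustID} takes values {(S89, P), (S47, M)} — violation
Product=Q65: row 2 → {Qty,CustID} = (S21, J) ✓
Product=Q88: row 3 → {Qty,CustID} = (S90, U) ✓
Product=Q45: row 4 → {Qty,CustID} = (S66, U) ✓
Product=Q51: row 6 → {Qty,CustID} = (S89, Q) ✓
Product=Q83: row 7 → {Qty,CustID} = (S55, R) ✓
Product=Q61: row 8 → {Qty,CustID} = (S66, H) ✓
Product=Q96: row 9 → {Qty,CustID} = (S59, N) ✓
The only Product value with inconsistent RHS is Product=Q32.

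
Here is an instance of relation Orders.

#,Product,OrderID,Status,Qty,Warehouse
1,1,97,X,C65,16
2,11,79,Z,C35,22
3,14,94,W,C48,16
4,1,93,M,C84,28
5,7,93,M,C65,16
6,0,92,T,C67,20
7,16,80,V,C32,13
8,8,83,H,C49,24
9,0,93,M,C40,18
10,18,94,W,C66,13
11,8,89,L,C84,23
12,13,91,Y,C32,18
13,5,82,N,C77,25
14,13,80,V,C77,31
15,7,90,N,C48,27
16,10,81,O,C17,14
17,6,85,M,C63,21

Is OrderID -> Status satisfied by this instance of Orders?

OrderID=97: row 1 → Status = X ✓
OrderID=79: row 2 → Status = Z ✓
OrderID=94: rows 3, 10 → Status = W, W ✓
OrderID=93: rows 4, 5, 9 → Status = M, M, M ✓
OrderID=92: row 6 → Status = T ✓
OrderID=80: rows 7, 14 → Status = V, V ✓
OrderID=83: row 8 → Status = H ✓
OrderID=89: row 11 → Status = L ✓
OrderID=91: row 12 → Status = Y ✓
OrderID=82: row 13 → Status = N ✓
OrderID=90: row 15 → Status = N ✓
OrderID=81: row 16 → Status = O ✓
OrderID=85: row 17 → Status = M ✓
Every OrderID value is associated with a single Status value, so OrderID -> Status holds.

Yes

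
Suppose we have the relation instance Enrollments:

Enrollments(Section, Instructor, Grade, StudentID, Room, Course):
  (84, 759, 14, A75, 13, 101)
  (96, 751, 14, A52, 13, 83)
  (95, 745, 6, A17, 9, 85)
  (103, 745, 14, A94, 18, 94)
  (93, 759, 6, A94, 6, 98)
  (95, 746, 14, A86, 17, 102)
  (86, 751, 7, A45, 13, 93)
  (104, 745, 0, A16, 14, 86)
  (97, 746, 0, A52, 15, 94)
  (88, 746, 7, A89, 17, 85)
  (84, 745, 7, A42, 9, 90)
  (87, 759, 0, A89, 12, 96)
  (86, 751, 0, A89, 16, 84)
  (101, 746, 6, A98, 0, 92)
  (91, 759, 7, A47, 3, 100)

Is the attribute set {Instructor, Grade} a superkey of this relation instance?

Yes

All 15 rows have distinct {Instructor, Grade} values, so {Instructor, Grade} → (all attributes) holds and {Instructor, Grade} is a superkey.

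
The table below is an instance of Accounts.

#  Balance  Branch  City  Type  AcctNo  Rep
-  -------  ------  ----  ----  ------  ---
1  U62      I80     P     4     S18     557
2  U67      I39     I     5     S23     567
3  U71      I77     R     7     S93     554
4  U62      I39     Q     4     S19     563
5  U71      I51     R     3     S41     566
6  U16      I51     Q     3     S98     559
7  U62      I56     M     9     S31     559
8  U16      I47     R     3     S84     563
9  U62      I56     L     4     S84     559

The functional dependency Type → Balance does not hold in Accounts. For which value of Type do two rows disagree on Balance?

Type=4: rows 1, 4, 9 → Balance = U62, U62, U62 ✓
Type=5: row 2 → Balance = U67 ✓
Type=7: row 3 → Balance = U71 ✓
Type=3: rows 5, 6, 8 → Balance takes values {U71, U16} — violation
Type=9: row 7 → Balance = U62 ✓
The only Type value with inconsistent Balance is Type=3.

3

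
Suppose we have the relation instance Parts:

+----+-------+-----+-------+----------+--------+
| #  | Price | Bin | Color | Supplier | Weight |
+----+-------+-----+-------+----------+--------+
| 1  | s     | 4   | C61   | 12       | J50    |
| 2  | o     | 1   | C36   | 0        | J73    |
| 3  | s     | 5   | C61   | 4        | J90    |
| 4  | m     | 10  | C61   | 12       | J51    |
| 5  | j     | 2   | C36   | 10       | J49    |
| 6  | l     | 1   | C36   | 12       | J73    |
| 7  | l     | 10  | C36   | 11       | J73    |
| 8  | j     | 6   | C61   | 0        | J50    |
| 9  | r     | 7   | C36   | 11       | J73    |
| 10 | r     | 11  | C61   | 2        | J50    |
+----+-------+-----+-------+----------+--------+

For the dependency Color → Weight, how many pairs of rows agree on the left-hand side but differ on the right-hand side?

11

Color=C61: violating pairs (1,3), (1,4), (3,4), (3,8), (3,10), (4,8), (4,10) — 7 pairs.
Color=C36: violating pairs (2,5), (5,6), (5,7), (5,9) — 4 pairs.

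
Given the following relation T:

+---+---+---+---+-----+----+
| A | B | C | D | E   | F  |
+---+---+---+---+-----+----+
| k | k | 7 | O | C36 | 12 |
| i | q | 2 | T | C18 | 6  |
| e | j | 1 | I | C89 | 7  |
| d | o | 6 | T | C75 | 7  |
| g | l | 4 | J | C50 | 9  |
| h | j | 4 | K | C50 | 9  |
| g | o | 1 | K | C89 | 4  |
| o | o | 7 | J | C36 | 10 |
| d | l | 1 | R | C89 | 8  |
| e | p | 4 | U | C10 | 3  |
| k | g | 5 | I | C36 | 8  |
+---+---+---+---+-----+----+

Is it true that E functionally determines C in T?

E=C36: 3 rows → C takes values {7, 5} — violation
E=C18: 1 row → C = 2 ✓
E=C89: 3 rows → C = 1, 1, 1 ✓
E=C75: 1 row → C = 6 ✓
E=C50: 2 rows → C = 4, 4 ✓
E=C10: 1 row → C = 4 ✓
Two rows agree on E but differ on C, so E -> C does not hold.

No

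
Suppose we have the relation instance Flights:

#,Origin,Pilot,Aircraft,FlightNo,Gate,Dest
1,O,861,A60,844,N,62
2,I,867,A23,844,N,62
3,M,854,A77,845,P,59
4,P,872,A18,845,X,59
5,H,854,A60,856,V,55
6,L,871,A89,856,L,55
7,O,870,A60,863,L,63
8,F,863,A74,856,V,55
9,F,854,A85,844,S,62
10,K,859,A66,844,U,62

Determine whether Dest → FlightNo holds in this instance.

Yes

Dest=62: rows 1, 2, 9, 10 → FlightNo = 844, 844, 844, 844 ✓
Dest=59: rows 3, 4 → FlightNo = 845, 845 ✓
Dest=55: rows 5, 6, 8 → FlightNo = 856, 856, 856 ✓
Dest=63: row 7 → FlightNo = 863 ✓
Every Dest value is associated with a single FlightNo value, so Dest → FlightNo holds.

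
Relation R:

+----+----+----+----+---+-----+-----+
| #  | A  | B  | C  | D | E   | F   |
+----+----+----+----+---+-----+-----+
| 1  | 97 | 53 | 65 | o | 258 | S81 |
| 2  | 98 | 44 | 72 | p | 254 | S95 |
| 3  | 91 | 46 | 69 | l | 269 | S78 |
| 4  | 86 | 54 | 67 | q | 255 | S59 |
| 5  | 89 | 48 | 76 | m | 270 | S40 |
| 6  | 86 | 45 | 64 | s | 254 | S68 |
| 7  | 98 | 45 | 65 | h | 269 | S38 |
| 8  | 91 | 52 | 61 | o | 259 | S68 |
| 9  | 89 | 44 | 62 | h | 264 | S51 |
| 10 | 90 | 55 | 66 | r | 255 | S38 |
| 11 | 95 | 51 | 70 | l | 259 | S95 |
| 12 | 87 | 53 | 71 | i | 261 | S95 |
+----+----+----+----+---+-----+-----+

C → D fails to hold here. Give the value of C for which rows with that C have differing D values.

C=65: rows 1, 7 → D takes values {o, h} — violation
C=72: row 2 → D = p ✓
C=69: row 3 → D = l ✓
C=67: row 4 → D = q ✓
C=76: row 5 → D = m ✓
C=64: row 6 → D = s ✓
C=61: row 8 → D = o ✓
C=62: row 9 → D = h ✓
C=66: row 10 → D = r ✓
C=70: row 11 → D = l ✓
C=71: row 12 → D = i ✓
The only C value with inconsistent D is C=65.

65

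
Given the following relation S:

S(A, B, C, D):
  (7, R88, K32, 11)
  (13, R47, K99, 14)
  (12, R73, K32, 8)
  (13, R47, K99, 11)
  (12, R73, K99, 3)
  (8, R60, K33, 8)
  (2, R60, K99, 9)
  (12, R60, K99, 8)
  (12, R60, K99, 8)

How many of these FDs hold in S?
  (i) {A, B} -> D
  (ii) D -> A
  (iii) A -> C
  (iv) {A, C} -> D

0

(i) {A, B} -> D: (A=13, B=R47): 2 rows → D takes values {14, 11} — violation; (A=12, B=R73): 2 rows → D takes values {8, 3} — violation — fails.
(ii) D -> A: D=11: 2 rows → A takes values {7, 13} — violation; D=8: 4 rows → A takes values {12, 8} — violation — fails.
(iii) A -> C: A=12: 4 rows → C takes values {K32, K99} — violation — fails.
(iv) {A, C} -> D: (A=13, C=K99): 2 rows → D takes values {14, 11} — violation; (A=12, C=K99): 3 rows → D takes values {3, 8} — violation — fails.
None of the 4 dependencies hold.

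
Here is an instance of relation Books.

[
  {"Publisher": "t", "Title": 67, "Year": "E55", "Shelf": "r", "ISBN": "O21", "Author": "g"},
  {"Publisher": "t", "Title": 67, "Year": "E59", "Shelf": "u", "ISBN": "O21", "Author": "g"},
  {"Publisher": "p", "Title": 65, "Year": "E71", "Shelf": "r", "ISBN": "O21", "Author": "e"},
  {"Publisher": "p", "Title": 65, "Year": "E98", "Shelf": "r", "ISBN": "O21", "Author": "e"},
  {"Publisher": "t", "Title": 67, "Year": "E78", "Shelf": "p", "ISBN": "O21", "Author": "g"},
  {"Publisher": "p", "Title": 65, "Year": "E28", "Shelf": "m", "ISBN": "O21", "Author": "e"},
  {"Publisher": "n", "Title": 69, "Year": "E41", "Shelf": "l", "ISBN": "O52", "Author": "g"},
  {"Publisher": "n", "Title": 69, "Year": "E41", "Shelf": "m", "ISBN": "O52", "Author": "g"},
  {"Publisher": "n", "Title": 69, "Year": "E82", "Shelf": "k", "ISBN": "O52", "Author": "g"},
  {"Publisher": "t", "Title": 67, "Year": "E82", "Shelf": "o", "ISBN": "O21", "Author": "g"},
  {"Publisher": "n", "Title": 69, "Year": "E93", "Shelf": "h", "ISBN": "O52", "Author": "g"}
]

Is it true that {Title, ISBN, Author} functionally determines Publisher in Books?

(Title=67, ISBN=O21, Author=g): 4 rows → Publisher = t, t, t, t ✓
(Title=65, ISBN=O21, Author=e): 3 rows → Publisher = p, p, p ✓
(Title=69, ISBN=O52, Author=g): 4 rows → Publisher = n, n, n, n ✓
Every {Title, ISBN, Author} value is associated with a single Publisher value, so {Title, ISBN, Author} → Publisher holds.

Yes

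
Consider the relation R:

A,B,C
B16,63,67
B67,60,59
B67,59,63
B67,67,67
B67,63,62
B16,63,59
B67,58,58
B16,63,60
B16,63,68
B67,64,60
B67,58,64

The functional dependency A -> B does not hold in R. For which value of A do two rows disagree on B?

A=B16: 4 rows → B = 63, 63, 63, 63 ✓
A=B67: 7 rows → B takes values {60, 59, 67, 63, 58, 64} — violation
The only A value with inconsistent B is A=B67.

B67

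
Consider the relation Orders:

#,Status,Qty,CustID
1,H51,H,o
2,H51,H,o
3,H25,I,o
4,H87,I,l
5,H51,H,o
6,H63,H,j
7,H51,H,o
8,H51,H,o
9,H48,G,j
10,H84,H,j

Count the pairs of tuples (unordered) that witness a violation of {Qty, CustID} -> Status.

(Qty=H, CustID=o): all 5 rows agree on Status — 0 pairs.
(Qty=H, CustID=j): violating pairs (6,10) — 1 pair.

1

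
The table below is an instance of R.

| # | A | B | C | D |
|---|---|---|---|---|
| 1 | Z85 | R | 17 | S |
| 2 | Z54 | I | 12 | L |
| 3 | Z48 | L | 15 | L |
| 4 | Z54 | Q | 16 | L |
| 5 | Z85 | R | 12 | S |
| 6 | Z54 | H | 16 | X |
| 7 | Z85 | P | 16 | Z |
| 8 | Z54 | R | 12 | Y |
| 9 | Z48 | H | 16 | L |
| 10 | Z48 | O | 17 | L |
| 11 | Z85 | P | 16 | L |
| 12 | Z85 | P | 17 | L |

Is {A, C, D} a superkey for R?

All 12 rows have distinct {A, C, D} values, so {A, C, D} → (all attributes) holds and {A, C, D} is a superkey.

Yes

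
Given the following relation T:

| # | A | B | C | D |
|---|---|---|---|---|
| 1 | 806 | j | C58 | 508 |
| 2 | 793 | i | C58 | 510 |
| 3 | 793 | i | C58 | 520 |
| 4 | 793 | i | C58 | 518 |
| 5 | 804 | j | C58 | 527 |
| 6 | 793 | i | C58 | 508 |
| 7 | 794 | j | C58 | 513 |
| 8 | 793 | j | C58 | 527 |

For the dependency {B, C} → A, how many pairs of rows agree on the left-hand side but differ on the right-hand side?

(B=j, C=C58): violating pairs (1,5), (1,7), (1,8), (5,7), (5,8), (7,8) — 6 pairs.
(B=i, C=C58): all 4 rows agree on A — 0 pairs.

6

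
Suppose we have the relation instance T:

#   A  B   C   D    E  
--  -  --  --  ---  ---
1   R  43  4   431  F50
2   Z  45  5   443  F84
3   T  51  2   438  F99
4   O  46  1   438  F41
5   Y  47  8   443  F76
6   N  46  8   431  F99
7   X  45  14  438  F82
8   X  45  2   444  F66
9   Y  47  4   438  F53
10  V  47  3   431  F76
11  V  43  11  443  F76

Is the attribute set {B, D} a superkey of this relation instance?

Yes

All 11 rows have distinct {B, D} values, so {B, D} → (all attributes) holds and {B, D} is a superkey.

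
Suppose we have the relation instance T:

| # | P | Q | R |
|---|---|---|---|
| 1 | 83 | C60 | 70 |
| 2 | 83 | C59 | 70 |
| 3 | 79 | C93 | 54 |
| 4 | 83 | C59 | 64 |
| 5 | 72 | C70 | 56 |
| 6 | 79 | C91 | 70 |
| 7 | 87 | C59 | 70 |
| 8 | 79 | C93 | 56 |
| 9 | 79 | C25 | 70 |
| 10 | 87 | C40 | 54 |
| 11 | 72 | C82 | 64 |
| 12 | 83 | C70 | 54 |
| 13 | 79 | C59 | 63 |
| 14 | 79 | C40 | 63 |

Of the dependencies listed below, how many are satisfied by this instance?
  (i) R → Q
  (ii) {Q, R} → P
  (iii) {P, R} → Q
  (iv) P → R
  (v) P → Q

(i) R → Q: R=70: rows 1, 2, 6, 7, 9 → Q takes values {C60, C59, C91, C25} — violation; R=54: rows 3, 10, 12 → Q takes values {C93, C40, C70} — violation; R=64: rows 4, 11 → Q takes values {C59, C82} — violation; R=56: rows 5, 8 → Q takes values {C70, C93} — violation; R=63: rows 13, 14 → Q takes values {C59, C40} — violation — fails.
(ii) {Q, R} → P: (Q=C59, R=70): rows 2, 7 → P takes values {83, 87} — violation — fails.
(iii) {P, R} → Q: (P=83, R=70): rows 1, 2 → Q takes values {C60, C59} — violation; (P=79, R=70): rows 6, 9 → Q takes values {C91, C25} — violation; (P=79, R=63): rows 13, 14 → Q takes values {C59, C40} — violation — fails.
(iv) P → R: P=83: rows 1, 2, 4, 12 → R takes values {70, 64, 54} — violation; P=79: rows 3, 6, 8, 9, 13, 14 → R takes values {54, 70, 56, 63} — violation; P=72: rows 5, 11 → R takes values {56, 64} — violation; P=87: rows 7, 10 → R takes values {70, 54} — violation — fails.
(v) P → Q: P=83: rows 1, 2, 4, 12 → Q takes values {C60, C59, C70} — violation; P=79: rows 3, 6, 8, 9, 13, 14 → Q takes values {C93, C91, C25, C59, C40} — violation; P=72: rows 5, 11 → Q takes values {C70, C82} — violation; P=87: rows 7, 10 → Q takes values {C59, C40} — violation — fails.
None of the 5 dependencies hold.

0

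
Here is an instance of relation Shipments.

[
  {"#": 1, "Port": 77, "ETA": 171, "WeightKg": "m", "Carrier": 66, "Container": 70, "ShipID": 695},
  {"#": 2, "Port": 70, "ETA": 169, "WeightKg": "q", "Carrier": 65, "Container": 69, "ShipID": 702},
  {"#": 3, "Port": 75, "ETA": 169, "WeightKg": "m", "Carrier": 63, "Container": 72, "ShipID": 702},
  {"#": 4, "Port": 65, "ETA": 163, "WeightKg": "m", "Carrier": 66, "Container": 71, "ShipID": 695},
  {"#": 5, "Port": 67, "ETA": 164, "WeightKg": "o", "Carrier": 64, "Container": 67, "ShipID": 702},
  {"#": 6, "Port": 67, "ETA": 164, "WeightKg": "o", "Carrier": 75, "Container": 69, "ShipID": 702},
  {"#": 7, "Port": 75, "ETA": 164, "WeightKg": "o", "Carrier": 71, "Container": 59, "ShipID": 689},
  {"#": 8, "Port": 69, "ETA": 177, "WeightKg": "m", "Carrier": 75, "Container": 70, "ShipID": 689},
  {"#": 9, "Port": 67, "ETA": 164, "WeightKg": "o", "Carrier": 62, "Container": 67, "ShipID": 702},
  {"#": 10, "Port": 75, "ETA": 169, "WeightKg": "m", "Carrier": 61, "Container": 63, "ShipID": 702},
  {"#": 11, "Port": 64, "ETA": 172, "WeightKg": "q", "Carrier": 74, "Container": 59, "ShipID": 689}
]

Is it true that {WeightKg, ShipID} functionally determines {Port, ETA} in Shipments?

(WeightKg=m, ShipID=695): rows 1, 4 → {Port,ETA} takes values {(77, 171), (65, 163)} — violation
(WeightKg=q, ShipID=702): row 2 → {Port,ETA} = (70, 169) ✓
(WeightKg=m, ShipID=702): rows 3, 10 → {Port,ETA} = (75, 169), (75, 169) ✓
(WeightKg=o, ShipID=702): rows 5, 6, 9 → {Port,ETA} = (67, 164), (67, 164), (67, 164) ✓
(WeightKg=o, ShipID=689): row 7 → {Port,ETA} = (75, 164) ✓
(WeightKg=m, ShipID=689): row 8 → {Port,ETA} = (69, 177) ✓
(WeightKg=q, ShipID=689): row 11 → {Port,ETA} = (64, 172) ✓
Two rows agree on {WeightKg, ShipID} but differ on {Port, ETA}, so {WeightKg, ShipID} -> {Port, ETA} does not hold.

No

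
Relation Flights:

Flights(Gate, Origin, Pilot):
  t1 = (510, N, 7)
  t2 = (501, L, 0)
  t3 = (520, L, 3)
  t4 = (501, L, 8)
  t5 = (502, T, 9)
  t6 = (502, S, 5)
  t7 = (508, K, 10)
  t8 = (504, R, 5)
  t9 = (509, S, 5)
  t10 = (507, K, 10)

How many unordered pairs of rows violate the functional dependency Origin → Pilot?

Origin=L: violating pairs (2,3), (2,4), (3,4) — 3 pairs.
Origin=S: all 2 rows agree on Pilot — 0 pairs.
Origin=K: all 2 rows agree on Pilot — 0 pairs.

3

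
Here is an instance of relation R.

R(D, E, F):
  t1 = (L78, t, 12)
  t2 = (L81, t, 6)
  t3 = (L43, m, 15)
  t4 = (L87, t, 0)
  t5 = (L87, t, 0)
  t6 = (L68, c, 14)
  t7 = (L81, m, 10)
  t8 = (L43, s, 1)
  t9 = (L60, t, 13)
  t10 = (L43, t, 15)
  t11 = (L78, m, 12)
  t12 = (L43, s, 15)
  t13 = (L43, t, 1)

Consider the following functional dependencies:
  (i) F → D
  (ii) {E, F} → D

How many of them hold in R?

2

(i) F → D: every LHS value maps to a single RHS value — holds.
(ii) {E, F} → D: every LHS value maps to a single RHS value — holds.
2 of the 2 dependencies hold.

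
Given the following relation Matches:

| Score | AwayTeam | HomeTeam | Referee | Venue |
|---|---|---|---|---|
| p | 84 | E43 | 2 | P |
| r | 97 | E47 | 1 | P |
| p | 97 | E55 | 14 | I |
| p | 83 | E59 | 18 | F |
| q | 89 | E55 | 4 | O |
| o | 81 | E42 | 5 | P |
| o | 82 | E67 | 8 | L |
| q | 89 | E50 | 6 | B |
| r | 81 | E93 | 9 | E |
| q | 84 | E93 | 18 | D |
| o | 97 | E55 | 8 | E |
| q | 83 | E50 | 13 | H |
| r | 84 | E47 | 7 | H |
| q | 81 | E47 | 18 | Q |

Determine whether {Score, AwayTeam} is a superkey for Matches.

No

Two distinct rows share (Score=q, AwayTeam=89), so {Score, AwayTeam} does not determine every attribute — not a superkey.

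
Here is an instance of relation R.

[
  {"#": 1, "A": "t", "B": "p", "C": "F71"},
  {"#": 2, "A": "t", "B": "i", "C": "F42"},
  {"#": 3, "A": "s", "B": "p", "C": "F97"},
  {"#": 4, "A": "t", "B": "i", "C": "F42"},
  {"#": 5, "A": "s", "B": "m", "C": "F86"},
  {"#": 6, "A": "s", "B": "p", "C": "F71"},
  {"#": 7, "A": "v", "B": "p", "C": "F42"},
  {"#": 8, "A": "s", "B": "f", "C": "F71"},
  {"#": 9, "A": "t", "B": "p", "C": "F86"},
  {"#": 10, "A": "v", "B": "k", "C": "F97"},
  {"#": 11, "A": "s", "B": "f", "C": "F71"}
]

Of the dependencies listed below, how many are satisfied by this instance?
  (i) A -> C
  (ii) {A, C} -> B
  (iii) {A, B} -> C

0

(i) A -> C: A=t: rows 1, 2, 4, 9 → C takes values {F71, F42, F86} — violation; A=s: rows 3, 5, 6, 8, 11 → C takes values {F97, F86, F71} — violation; A=v: rows 7, 10 → C takes values {F42, F97} — violation — fails.
(ii) {A, C} -> B: (A=s, C=F71): rows 6, 8, 11 → B takes values {p, f} — violation — fails.
(iii) {A, B} -> C: (A=t, B=p): rows 1, 9 → C takes values {F71, F86} — violation; (A=s, B=p): rows 3, 6 → C takes values {F97, F71} — violation — fails.
None of the 3 dependencies hold.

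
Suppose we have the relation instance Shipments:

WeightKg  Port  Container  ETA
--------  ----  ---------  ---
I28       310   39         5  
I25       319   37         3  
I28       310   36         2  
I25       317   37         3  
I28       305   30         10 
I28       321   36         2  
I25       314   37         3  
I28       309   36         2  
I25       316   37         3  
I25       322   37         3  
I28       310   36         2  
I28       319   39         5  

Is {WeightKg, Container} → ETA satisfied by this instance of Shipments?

Yes

(WeightKg=I28, Container=39): 2 rows → ETA = 5, 5 ✓
(WeightKg=I25, Container=37): 5 rows → ETA = 3, 3, 3, 3, 3 ✓
(WeightKg=I28, Container=36): 4 rows → ETA = 2, 2, 2, 2 ✓
(WeightKg=I28, Container=30): 1 row → ETA = 10 ✓
Every {WeightKg, Container} value is associated with a single ETA value, so {WeightKg, Container} → ETA holds.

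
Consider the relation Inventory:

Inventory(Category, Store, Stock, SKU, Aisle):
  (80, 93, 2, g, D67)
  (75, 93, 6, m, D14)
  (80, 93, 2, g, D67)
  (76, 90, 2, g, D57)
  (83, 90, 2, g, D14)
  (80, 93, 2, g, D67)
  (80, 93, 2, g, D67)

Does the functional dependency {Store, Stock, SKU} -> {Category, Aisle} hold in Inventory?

(Store=93, Stock=2, SKU=g): 4 rows → {Category,Aisle} = (80, D67), (80, D67), (80, D67), (80, D67) ✓
(Store=93, Stock=6, SKU=m): 1 row → {Category,Aisle} = (75, D14) ✓
(Store=90, Stock=2, SKU=g): 2 rows → {Category,Aisle} takes values {(76, D57), (83, D14)} — violation
Two rows agree on {Store, Stock, SKU} but differ on {Category, Aisle}, so {Store, Stock, SKU} -> {Category, Aisle} does not hold.

No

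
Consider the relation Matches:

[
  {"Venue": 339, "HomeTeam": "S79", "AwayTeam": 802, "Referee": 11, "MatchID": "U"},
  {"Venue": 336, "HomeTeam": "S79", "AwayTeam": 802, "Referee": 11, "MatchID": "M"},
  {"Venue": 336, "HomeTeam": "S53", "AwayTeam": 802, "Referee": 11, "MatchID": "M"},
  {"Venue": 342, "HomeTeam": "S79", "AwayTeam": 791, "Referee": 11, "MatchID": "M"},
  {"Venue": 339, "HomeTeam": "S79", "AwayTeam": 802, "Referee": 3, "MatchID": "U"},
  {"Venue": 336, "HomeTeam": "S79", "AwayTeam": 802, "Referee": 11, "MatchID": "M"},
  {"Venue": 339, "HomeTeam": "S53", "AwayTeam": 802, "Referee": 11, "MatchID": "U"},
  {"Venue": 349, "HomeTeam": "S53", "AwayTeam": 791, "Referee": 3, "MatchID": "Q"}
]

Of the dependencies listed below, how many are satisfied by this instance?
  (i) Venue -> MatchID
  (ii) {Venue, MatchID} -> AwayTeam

2

(i) Venue -> MatchID: every LHS value maps to a single RHS value — holds.
(ii) {Venue, MatchID} -> AwayTeam: every LHS value maps to a single RHS value — holds.
2 of the 2 dependencies hold.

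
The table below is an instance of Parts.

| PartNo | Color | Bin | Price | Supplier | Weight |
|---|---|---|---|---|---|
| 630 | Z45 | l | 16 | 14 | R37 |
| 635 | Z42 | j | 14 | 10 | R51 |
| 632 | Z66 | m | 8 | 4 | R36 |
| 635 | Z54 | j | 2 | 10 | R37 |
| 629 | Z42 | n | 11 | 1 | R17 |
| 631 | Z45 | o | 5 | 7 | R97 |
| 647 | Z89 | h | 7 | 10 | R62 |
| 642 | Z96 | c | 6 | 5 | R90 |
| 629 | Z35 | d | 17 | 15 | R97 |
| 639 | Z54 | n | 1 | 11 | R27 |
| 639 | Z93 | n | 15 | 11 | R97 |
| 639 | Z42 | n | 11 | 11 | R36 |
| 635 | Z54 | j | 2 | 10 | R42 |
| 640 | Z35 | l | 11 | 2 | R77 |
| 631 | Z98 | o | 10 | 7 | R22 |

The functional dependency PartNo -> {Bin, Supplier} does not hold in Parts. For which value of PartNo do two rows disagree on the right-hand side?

PartNo=630: 1 row → {Bin,Supplier} = (l, 14) ✓
PartNo=635: 3 rows → {Bin,Supplier} = (j, 10), (j, 10), (j, 10) ✓
PartNo=632: 1 row → {Bin,Supplier} = (m, 4) ✓
PartNo=629: 2 rows → {Bin,Supplier} takes values {(n, 1), (d, 15)} — violation
PartNo=631: 2 rows → {Bin,Supplier} = (o, 7), (o, 7) ✓
PartNo=647: 1 row → {Bin,Supplier} = (h, 10) ✓
PartNo=642: 1 row → {Bin,Supplier} = (c, 5) ✓
PartNo=639: 3 rows → {Bin,Supplier} = (n, 11), (n, 11), (n, 11) ✓
PartNo=640: 1 row → {Bin,Supplier} = (l, 2) ✓
The only PartNo value with inconsistent RHS is PartNo=629.

629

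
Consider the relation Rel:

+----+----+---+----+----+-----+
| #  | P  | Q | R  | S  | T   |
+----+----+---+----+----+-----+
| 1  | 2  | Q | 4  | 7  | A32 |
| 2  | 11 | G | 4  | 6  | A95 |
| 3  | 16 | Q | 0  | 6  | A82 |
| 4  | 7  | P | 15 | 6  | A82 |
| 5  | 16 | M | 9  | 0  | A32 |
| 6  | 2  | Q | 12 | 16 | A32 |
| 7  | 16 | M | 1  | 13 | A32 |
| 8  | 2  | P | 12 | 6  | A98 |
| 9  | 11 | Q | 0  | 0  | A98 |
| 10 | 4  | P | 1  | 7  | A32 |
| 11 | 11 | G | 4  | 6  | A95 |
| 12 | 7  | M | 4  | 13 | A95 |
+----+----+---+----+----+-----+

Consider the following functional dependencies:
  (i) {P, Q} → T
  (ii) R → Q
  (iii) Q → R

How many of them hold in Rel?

(i) {P, Q} → T: every LHS value maps to a single RHS value — holds.
(ii) R → Q: R=4: rows 1, 2, 11, 12 → Q takes values {Q, G, M} — violation; R=12: rows 6, 8 → Q takes values {Q, P} — violation; R=1: rows 7, 10 → Q takes values {M, P} — violation — fails.
(iii) Q → R: Q=Q: rows 1, 3, 6, 9 → R takes values {4, 0, 12} — violation; Q=P: rows 4, 8, 10 → R takes values {15, 12, 1} — violation; Q=M: rows 5, 7, 12 → R takes values {9, 1, 4} — violation — fails.
1 of the 3 dependencies holds.

1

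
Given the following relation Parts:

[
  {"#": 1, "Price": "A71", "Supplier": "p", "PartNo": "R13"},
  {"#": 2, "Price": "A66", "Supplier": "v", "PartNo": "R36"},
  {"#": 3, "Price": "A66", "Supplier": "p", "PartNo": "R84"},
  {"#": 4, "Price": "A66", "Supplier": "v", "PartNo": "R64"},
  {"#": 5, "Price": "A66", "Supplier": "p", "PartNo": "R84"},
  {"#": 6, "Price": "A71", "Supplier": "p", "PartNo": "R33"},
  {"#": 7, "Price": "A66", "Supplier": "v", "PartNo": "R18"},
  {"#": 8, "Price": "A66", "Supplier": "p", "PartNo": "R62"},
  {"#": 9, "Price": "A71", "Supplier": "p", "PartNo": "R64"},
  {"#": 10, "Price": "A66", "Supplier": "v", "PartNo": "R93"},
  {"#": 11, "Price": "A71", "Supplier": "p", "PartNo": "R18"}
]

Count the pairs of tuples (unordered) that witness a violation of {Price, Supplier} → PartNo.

14

(Price=A71, Supplier=p): violating pairs (1,6), (1,9), (1,11), (6,9), (6,11), (9,11) — 6 pairs.
(Price=A66, Supplier=v): violating pairs (2,4), (2,7), (2,10), (4,7), (4,10), (7,10) — 6 pairs.
(Price=A66, Supplier=p): violating pairs (3,8), (5,8) — 2 pairs.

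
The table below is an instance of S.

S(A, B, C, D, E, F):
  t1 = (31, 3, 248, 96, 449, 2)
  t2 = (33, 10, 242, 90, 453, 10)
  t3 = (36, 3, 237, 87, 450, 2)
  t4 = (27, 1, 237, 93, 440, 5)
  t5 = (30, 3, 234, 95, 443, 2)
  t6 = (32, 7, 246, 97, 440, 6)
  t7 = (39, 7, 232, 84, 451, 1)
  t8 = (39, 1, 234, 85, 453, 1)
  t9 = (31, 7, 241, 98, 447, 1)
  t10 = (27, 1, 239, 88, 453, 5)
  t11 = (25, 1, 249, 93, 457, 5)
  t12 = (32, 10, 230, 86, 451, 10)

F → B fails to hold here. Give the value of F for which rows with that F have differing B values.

1

F=2: rows 1, 3, 5 → B = 3, 3, 3 ✓
F=10: rows 2, 12 → B = 10, 10 ✓
F=5: rows 4, 10, 11 → B = 1, 1, 1 ✓
F=6: row 6 → B = 7 ✓
F=1: rows 7, 8, 9 → B takes values {7, 1} — violation
The only F value with inconsistent B is F=1.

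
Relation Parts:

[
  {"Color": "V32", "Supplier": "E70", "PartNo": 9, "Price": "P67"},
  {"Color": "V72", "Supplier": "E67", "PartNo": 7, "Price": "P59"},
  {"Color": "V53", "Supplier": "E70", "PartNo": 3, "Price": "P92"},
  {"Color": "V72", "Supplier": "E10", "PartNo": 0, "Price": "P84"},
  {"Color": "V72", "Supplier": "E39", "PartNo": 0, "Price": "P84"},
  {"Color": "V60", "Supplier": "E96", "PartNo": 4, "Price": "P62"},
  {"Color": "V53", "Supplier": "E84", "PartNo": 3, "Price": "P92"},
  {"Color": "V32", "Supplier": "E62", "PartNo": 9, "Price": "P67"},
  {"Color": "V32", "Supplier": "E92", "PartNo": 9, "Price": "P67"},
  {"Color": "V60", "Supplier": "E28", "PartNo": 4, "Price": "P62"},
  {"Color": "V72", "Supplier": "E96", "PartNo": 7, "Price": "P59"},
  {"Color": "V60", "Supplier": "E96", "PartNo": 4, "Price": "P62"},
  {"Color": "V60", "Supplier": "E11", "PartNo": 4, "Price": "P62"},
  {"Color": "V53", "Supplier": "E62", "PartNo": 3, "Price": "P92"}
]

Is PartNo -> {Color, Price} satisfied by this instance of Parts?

Yes

PartNo=9: 3 rows → {Color,Price} = (V32, P67), (V32, P67), (V32, P67) ✓
PartNo=7: 2 rows → {Color,Price} = (V72, P59), (V72, P59) ✓
PartNo=3: 3 rows → {Color,Price} = (V53, P92), (V53, P92), (V53, P92) ✓
PartNo=0: 2 rows → {Color,Price} = (V72, P84), (V72, P84) ✓
PartNo=4: 4 rows → {Color,Price} = (V60, P62), (V60, P62), (V60, P62), (V60, P62) ✓
Every PartNo value is associated with a single {Color, Price} value, so PartNo -> {Color, Price} holds.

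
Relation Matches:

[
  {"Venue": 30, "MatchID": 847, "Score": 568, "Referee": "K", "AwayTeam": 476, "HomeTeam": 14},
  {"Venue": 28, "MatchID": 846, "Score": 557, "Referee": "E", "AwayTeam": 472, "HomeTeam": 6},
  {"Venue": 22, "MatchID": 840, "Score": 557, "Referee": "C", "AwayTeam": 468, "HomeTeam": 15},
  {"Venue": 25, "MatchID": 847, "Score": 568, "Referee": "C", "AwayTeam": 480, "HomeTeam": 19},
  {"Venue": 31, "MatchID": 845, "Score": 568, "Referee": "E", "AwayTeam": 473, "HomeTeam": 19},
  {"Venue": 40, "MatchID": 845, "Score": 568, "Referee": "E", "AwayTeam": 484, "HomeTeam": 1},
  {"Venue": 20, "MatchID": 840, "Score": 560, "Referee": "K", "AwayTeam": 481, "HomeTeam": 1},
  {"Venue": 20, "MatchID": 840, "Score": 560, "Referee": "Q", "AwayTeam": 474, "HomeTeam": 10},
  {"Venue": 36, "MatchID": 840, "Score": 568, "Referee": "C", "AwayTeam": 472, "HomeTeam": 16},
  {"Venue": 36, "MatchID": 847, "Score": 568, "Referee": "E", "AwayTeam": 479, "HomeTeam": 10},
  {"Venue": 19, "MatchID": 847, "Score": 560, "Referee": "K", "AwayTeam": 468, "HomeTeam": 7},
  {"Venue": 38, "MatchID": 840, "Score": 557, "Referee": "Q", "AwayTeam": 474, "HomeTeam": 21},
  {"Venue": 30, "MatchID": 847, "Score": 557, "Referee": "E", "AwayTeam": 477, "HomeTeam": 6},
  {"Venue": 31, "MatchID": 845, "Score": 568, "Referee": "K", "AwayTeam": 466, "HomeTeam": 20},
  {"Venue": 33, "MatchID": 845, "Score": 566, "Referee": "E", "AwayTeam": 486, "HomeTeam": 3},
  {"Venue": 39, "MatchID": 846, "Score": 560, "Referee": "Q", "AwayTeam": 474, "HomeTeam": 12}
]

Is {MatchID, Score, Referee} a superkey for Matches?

No

Two distinct rows share (MatchID=845, Score=568, Referee=E), so {MatchID, Score, Referee} does not determine every attribute — not a superkey.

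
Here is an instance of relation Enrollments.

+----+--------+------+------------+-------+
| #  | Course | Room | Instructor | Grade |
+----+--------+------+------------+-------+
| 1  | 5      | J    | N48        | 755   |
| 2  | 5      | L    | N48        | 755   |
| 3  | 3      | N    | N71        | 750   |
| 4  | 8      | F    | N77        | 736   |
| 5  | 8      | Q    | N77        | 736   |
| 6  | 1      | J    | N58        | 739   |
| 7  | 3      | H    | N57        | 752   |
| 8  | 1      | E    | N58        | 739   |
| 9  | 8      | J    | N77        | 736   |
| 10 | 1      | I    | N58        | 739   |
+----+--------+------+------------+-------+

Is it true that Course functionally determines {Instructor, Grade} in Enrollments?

Course=5: rows 1, 2 → {Instructor,Grade} = (N48, 755), (N48, 755) ✓
Course=3: rows 3, 7 → {Instructor,Grade} takes values {(N71, 750), (N57, 752)} — violation
Course=8: rows 4, 5, 9 → {Instructor,Grade} = (N77, 736), (N77, 736), (N77, 736) ✓
Course=1: rows 6, 8, 10 → {Instructor,Grade} = (N58, 739), (N58, 739), (N58, 739) ✓
Two rows agree on Course but differ on {Instructor, Grade}, so Course -> {Instructor, Grade} does not hold.

No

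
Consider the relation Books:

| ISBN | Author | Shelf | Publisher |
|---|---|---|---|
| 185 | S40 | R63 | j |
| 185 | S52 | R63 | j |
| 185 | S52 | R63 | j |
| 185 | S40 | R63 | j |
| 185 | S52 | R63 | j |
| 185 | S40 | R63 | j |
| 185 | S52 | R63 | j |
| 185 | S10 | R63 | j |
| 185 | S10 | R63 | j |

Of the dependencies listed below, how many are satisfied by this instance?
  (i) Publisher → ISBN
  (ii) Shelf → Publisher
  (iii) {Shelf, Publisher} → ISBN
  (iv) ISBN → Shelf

(i) Publisher → ISBN: every LHS value maps to a single RHS value — holds.
(ii) Shelf → Publisher: every LHS value maps to a single RHS value — holds.
(iii) {Shelf, Publisher} → ISBN: every LHS value maps to a single RHS value — holds.
(iv) ISBN → Shelf: every LHS value maps to a single RHS value — holds.
4 of the 4 dependencies hold.

4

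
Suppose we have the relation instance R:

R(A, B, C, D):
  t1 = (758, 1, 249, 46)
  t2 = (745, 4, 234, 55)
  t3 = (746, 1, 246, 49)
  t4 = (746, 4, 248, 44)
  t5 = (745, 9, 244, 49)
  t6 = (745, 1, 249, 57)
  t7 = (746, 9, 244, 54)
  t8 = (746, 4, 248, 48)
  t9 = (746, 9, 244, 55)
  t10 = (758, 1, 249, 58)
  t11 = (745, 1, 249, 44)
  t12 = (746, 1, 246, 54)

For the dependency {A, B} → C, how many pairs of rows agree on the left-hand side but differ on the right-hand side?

(A=758, B=1): all 2 rows agree on C — 0 pairs.
(A=746, B=1): all 2 rows agree on C — 0 pairs.
(A=746, B=4): all 2 rows agree on C — 0 pairs.
(A=745, B=1): all 2 rows agree on C — 0 pairs.
(A=746, B=9): all 2 rows agree on C — 0 pairs.

0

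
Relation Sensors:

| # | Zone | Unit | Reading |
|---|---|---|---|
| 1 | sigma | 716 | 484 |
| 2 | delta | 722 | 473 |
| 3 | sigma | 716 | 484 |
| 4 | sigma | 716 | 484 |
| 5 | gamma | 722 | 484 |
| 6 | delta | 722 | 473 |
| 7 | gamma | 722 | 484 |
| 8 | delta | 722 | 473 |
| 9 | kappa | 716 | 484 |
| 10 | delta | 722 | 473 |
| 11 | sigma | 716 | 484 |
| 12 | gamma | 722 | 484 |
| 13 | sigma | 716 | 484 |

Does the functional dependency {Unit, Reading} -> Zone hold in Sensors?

No

(Unit=716, Reading=484): rows 1, 3, 4, 9, 11, 13 → Zone takes values {sigma, kappa} — violation
(Unit=722, Reading=473): rows 2, 6, 8, 10 → Zone = delta, delta, delta, delta ✓
(Unit=722, Reading=484): rows 5, 7, 12 → Zone = gamma, gamma, gamma ✓
Two rows agree on {Unit, Reading} but differ on Zone, so {Unit, Reading} -> Zone does not hold.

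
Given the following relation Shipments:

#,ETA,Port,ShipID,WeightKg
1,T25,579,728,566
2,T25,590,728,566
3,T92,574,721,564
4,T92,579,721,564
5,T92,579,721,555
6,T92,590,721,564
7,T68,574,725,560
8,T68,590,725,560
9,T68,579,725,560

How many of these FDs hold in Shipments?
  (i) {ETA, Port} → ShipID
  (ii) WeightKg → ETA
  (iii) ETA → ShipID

3

(i) {ETA, Port} → ShipID: every LHS value maps to a single RHS value — holds.
(ii) WeightKg → ETA: every LHS value maps to a single RHS value — holds.
(iii) ETA → ShipID: every LHS value maps to a single RHS value — holds.
3 of the 3 dependencies hold.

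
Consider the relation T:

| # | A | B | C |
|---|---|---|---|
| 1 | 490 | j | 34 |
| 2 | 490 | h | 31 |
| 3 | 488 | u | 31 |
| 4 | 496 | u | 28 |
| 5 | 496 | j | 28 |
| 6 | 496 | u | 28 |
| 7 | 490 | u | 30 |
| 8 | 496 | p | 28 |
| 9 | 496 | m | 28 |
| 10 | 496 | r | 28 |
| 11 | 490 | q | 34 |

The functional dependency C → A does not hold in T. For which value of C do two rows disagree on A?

C=34: rows 1, 11 → A = 490, 490 ✓
C=31: rows 2, 3 → A takes values {490, 488} — violation
C=28: rows 4, 5, 6, 8, 9, 10 → A = 496, 496, 496, 496, 496, 496 ✓
C=30: row 7 → A = 490 ✓
The only C value with inconsistent A is C=31.

31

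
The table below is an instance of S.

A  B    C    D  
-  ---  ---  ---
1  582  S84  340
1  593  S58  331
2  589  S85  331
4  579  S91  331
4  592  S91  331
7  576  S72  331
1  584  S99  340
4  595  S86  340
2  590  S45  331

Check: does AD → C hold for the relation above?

No

(A=1, D=340): 2 rows → C takes values {S84, S99} — violation
(A=1, D=331): 1 row → C = S58 ✓
(A=2, D=331): 2 rows → C takes values {S85, S45} — violation
(A=4, D=331): 2 rows → C = S91, S91 ✓
(A=7, D=331): 1 row → C = S72 ✓
(A=4, D=340): 1 row → C = S86 ✓
Two rows agree on AD but differ on C, so AD → C does not hold.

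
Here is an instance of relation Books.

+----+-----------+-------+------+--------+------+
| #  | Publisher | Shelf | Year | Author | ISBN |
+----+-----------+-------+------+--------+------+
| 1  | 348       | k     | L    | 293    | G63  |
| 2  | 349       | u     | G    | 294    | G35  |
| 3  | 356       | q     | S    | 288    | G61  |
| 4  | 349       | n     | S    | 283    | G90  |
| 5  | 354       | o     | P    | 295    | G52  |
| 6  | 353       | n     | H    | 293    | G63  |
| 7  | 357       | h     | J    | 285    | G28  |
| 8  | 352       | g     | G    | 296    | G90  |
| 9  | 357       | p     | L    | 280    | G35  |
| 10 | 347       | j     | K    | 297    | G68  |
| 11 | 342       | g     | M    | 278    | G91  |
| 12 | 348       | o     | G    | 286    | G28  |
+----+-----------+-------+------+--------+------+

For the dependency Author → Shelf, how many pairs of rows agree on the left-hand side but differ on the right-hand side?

1

Author=293: violating pairs (1,6) — 1 pair.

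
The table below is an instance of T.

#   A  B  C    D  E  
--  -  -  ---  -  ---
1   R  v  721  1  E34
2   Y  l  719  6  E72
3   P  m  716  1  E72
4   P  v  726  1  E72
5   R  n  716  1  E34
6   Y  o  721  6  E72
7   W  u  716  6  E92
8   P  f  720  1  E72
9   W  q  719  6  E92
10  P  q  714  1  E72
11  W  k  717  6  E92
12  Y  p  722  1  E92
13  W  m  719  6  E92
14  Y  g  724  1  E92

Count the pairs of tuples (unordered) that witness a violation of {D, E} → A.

0

(D=1, E=E34): all 2 rows agree on A — 0 pairs.
(D=6, E=E72): all 2 rows agree on A — 0 pairs.
(D=1, E=E72): all 4 rows agree on A — 0 pairs.
(D=6, E=E92): all 4 rows agree on A — 0 pairs.
(D=1, E=E92): all 2 rows agree on A — 0 pairs.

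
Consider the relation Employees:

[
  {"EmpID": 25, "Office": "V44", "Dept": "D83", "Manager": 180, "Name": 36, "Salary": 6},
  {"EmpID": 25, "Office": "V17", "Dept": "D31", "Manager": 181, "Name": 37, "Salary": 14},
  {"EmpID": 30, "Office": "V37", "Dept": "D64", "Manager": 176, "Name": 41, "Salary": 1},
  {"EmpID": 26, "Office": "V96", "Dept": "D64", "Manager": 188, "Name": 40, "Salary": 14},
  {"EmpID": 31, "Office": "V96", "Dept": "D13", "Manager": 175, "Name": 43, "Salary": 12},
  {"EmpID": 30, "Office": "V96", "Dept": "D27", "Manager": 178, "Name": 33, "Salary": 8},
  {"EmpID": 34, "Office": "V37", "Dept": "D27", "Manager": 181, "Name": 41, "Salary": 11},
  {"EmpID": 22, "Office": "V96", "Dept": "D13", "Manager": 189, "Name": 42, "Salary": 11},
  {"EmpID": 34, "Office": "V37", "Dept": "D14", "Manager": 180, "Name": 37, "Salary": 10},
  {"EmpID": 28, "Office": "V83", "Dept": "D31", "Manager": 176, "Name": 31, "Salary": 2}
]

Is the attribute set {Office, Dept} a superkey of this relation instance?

Two distinct rows share (Office=V96, Dept=D13), so {Office, Dept} does not determine every attribute — not a superkey.

No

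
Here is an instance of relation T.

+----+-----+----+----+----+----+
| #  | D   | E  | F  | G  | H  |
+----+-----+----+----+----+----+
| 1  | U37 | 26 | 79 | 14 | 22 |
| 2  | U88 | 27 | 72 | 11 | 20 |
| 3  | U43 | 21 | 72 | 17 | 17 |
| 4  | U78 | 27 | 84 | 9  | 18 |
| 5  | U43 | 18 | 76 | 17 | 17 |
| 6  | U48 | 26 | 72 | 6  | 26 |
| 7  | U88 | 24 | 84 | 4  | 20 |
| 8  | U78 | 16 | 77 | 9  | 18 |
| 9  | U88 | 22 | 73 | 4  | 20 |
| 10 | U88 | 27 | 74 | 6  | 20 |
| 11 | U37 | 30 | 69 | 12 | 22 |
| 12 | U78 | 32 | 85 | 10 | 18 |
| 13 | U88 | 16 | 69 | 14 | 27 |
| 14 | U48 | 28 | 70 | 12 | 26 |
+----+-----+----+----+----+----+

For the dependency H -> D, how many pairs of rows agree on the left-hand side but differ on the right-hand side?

0

H=22: all 2 rows agree on D — 0 pairs.
H=20: all 4 rows agree on D — 0 pairs.
H=17: all 2 rows agree on D — 0 pairs.
H=18: all 3 rows agree on D — 0 pairs.
H=26: all 2 rows agree on D — 0 pairs.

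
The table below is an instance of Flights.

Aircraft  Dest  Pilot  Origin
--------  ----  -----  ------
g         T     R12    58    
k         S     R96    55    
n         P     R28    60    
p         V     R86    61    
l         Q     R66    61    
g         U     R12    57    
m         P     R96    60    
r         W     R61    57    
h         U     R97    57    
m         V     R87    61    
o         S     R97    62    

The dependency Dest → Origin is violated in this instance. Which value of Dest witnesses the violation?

S

Dest=T: 1 row → Origin = 58 ✓
Dest=S: 2 rows → Origin takes values {55, 62} — violation
Dest=P: 2 rows → Origin = 60, 60 ✓
Dest=V: 2 rows → Origin = 61, 61 ✓
Dest=Q: 1 row → Origin = 61 ✓
Dest=U: 2 rows → Origin = 57, 57 ✓
Dest=W: 1 row → Origin = 57 ✓
The only Dest value with inconsistent Origin is Dest=S.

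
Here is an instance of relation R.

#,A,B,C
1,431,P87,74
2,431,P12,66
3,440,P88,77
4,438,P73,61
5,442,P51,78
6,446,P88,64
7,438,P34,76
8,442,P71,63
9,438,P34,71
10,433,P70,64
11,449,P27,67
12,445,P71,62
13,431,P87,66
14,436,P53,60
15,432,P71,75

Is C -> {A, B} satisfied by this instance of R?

No

C=74: row 1 → {A,B} = (431, P87) ✓
C=66: rows 2, 13 → {A,B} takes values {(431, P12), (431, P87)} — violation
C=77: row 3 → {A,B} = (440, P88) ✓
C=61: row 4 → {A,B} = (438, P73) ✓
C=78: row 5 → {A,B} = (442, P51) ✓
C=64: rows 6, 10 → {A,B} takes values {(446, P88), (433, P70)} — violation
C=76: row 7 → {A,B} = (438, P34) ✓
C=63: row 8 → {A,B} = (442, P71) ✓
C=71: row 9 → {A,B} = (438, P34) ✓
C=67: row 11 → {A,B} = (449, P27) ✓
C=62: row 12 → {A,B} = (445, P71) ✓
C=60: row 14 → {A,B} = (436, P53) ✓
C=75: row 15 → {A,B} = (432, P71) ✓
Two rows agree on C but differ on {A, B}, so C -> {A, B} does not hold.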